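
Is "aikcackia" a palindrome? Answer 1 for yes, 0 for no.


Input: aikcackia
Reversed: aikcackia
  Compare pos 0 ('a') with pos 8 ('a'): match
  Compare pos 1 ('i') with pos 7 ('i'): match
  Compare pos 2 ('k') with pos 6 ('k'): match
  Compare pos 3 ('c') with pos 5 ('c'): match
Result: palindrome

1


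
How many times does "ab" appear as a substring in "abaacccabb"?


Searching for "ab" in "abaacccabb"
Scanning each position:
  Position 0: "ab" => MATCH
  Position 1: "ba" => no
  Position 2: "aa" => no
  Position 3: "ac" => no
  Position 4: "cc" => no
  Position 5: "cc" => no
  Position 6: "ca" => no
  Position 7: "ab" => MATCH
  Position 8: "bb" => no
Total occurrences: 2

2


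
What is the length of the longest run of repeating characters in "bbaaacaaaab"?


Input: "bbaaacaaaab"
Scanning for longest run:
  Position 1 ('b'): continues run of 'b', length=2
  Position 2 ('a'): new char, reset run to 1
  Position 3 ('a'): continues run of 'a', length=2
  Position 4 ('a'): continues run of 'a', length=3
  Position 5 ('c'): new char, reset run to 1
  Position 6 ('a'): new char, reset run to 1
  Position 7 ('a'): continues run of 'a', length=2
  Position 8 ('a'): continues run of 'a', length=3
  Position 9 ('a'): continues run of 'a', length=4
  Position 10 ('b'): new char, reset run to 1
Longest run: 'a' with length 4

4


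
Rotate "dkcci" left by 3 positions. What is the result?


Input: "dkcci", rotate left by 3
First 3 characters: "dkc"
Remaining characters: "ci"
Concatenate remaining + first: "ci" + "dkc" = "cidkc"

cidkc


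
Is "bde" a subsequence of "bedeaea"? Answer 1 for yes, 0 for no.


Check if "bde" is a subsequence of "bedeaea"
Greedy scan:
  Position 0 ('b'): matches sub[0] = 'b'
  Position 1 ('e'): no match needed
  Position 2 ('d'): matches sub[1] = 'd'
  Position 3 ('e'): matches sub[2] = 'e'
  Position 4 ('a'): no match needed
  Position 5 ('e'): no match needed
  Position 6 ('a'): no match needed
All 3 characters matched => is a subsequence

1


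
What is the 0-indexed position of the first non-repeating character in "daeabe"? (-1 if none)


Input: daeabe
Character frequencies:
  'a': 2
  'b': 1
  'd': 1
  'e': 2
Scanning left to right for freq == 1:
  Position 0 ('d'): unique! => answer = 0

0


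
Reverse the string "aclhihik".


Input: aclhihik
Reading characters right to left:
  Position 7: 'k'
  Position 6: 'i'
  Position 5: 'h'
  Position 4: 'i'
  Position 3: 'h'
  Position 2: 'l'
  Position 1: 'c'
  Position 0: 'a'
Reversed: kihihlca

kihihlca


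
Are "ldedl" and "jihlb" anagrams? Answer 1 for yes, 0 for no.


Strings: "ldedl", "jihlb"
Sorted first:  ddell
Sorted second: bhijl
Differ at position 0: 'd' vs 'b' => not anagrams

0


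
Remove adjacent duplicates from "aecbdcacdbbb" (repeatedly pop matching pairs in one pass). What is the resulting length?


Input: aecbdcacdbbb
Stack-based adjacent duplicate removal:
  Read 'a': push. Stack: a
  Read 'e': push. Stack: ae
  Read 'c': push. Stack: aec
  Read 'b': push. Stack: aecb
  Read 'd': push. Stack: aecbd
  Read 'c': push. Stack: aecbdc
  Read 'a': push. Stack: aecbdca
  Read 'c': push. Stack: aecbdcac
  Read 'd': push. Stack: aecbdcacd
  Read 'b': push. Stack: aecbdcacdb
  Read 'b': matches stack top 'b' => pop. Stack: aecbdcacd
  Read 'b': push. Stack: aecbdcacdb
Final stack: "aecbdcacdb" (length 10)

10


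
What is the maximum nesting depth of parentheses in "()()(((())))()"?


Input: "()()(((())))()"
Tracking depth:
  Position 0 '(': depth becomes 1
  Position 1 ')': depth becomes 0
  Position 2 '(': depth becomes 1
  Position 3 ')': depth becomes 0
  Position 4 '(': depth becomes 1
  Position 5 '(': depth becomes 2
  Position 6 '(': depth becomes 3
  Position 7 '(': depth becomes 4
  Position 8 ')': depth becomes 3
  Position 9 ')': depth becomes 2
  Position 10 ')': depth becomes 1
  Position 11 ')': depth becomes 0
  Position 12 '(': depth becomes 1
  Position 13 ')': depth becomes 0
Maximum depth reached: 4

4


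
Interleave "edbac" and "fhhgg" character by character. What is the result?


Interleaving "edbac" and "fhhgg":
  Position 0: 'e' from first, 'f' from second => "ef"
  Position 1: 'd' from first, 'h' from second => "dh"
  Position 2: 'b' from first, 'h' from second => "bh"
  Position 3: 'a' from first, 'g' from second => "ag"
  Position 4: 'c' from first, 'g' from second => "cg"
Result: efdhbhagcg

efdhbhagcg


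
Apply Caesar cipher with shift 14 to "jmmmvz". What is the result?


Caesar cipher: shift "jmmmvz" by 14
  'j' (pos 9) + 14 = pos 23 = 'x'
  'm' (pos 12) + 14 = pos 0 = 'a'
  'm' (pos 12) + 14 = pos 0 = 'a'
  'm' (pos 12) + 14 = pos 0 = 'a'
  'v' (pos 21) + 14 = pos 9 = 'j'
  'z' (pos 25) + 14 = pos 13 = 'n'
Result: xaaajn

xaaajn


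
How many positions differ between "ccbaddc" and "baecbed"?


Comparing "ccbaddc" and "baecbed" position by position:
  Position 0: 'c' vs 'b' => DIFFER
  Position 1: 'c' vs 'a' => DIFFER
  Position 2: 'b' vs 'e' => DIFFER
  Position 3: 'a' vs 'c' => DIFFER
  Position 4: 'd' vs 'b' => DIFFER
  Position 5: 'd' vs 'e' => DIFFER
  Position 6: 'c' vs 'd' => DIFFER
Positions that differ: 7

7


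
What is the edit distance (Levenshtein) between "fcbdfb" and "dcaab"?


Computing edit distance: "fcbdfb" -> "dcaab"
DP table:
           d    c    a    a    b
      0    1    2    3    4    5
  f   1    1    2    3    4    5
  c   2    2    1    2    3    4
  b   3    3    2    2    3    3
  d   4    3    3    3    3    4
  f   5    4    4    4    4    4
  b   6    5    5    5    5    4
Edit distance = dp[6][5] = 4

4


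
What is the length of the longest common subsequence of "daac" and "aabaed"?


LCS of "daac" and "aabaed"
DP table:
           a    a    b    a    e    d
      0    0    0    0    0    0    0
  d   0    0    0    0    0    0    1
  a   0    1    1    1    1    1    1
  a   0    1    2    2    2    2    2
  c   0    1    2    2    2    2    2
LCS length = dp[4][6] = 2

2


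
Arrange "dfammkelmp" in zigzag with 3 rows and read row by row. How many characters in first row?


Zigzag "dfammkelmp" into 3 rows:
Placing characters:
  'd' => row 0
  'f' => row 1
  'a' => row 2
  'm' => row 1
  'm' => row 0
  'k' => row 1
  'e' => row 2
  'l' => row 1
  'm' => row 0
  'p' => row 1
Rows:
  Row 0: "dmm"
  Row 1: "fmklp"
  Row 2: "ae"
First row length: 3

3


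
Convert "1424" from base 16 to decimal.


Input: "1424" in base 16
Positional expansion:
  Digit '1' (value 1) x 16^3 = 4096
  Digit '4' (value 4) x 16^2 = 1024
  Digit '2' (value 2) x 16^1 = 32
  Digit '4' (value 4) x 16^0 = 4
Sum = 5156

5156


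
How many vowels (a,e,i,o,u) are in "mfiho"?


Input: mfiho
Checking each character:
  'm' at position 0: consonant
  'f' at position 1: consonant
  'i' at position 2: vowel (running total: 1)
  'h' at position 3: consonant
  'o' at position 4: vowel (running total: 2)
Total vowels: 2

2


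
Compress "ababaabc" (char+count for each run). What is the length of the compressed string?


Input: ababaabc
Runs:
  'a' x 1 => "a1"
  'b' x 1 => "b1"
  'a' x 1 => "a1"
  'b' x 1 => "b1"
  'a' x 2 => "a2"
  'b' x 1 => "b1"
  'c' x 1 => "c1"
Compressed: "a1b1a1b1a2b1c1"
Compressed length: 14

14


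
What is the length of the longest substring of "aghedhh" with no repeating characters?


Input: "aghedhh"
Sliding window (track last position of each char):
  Position 0 ('a'): window [0,0] length 1 -- new best
  Position 1 ('g'): window [0,1] length 2 -- new best
  Position 2 ('h'): window [0,2] length 3 -- new best
  Position 3 ('e'): window [0,3] length 4 -- new best
  Position 4 ('d'): window [0,4] length 5 -- new best
  Position 5 ('h'): repeat (last at 2), move window start to 3
  Position 5 ('h'): window [3,5] length 3
  Position 6 ('h'): repeat (last at 5), move window start to 6
  Position 6 ('h'): window [6,6] length 1
Longest substring with no repeats: "aghed" with length 5

5


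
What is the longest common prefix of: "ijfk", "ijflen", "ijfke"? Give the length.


Words: ijfk, ijflen, ijfke
  Position 0: all 'i' => match
  Position 1: all 'j' => match
  Position 2: all 'f' => match
  Position 3: ('k', 'l', 'k') => mismatch, stop
LCP = "ijf" (length 3)

3


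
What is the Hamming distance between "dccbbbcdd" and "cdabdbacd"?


Comparing "dccbbbcdd" and "cdabdbacd" position by position:
  Position 0: 'd' vs 'c' => differ
  Position 1: 'c' vs 'd' => differ
  Position 2: 'c' vs 'a' => differ
  Position 3: 'b' vs 'b' => same
  Position 4: 'b' vs 'd' => differ
  Position 5: 'b' vs 'b' => same
  Position 6: 'c' vs 'a' => differ
  Position 7: 'd' vs 'c' => differ
  Position 8: 'd' vs 'd' => same
Total differences (Hamming distance): 6

6


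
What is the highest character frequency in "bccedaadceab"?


Input: bccedaadceab
Character counts:
  'a': 3
  'b': 2
  'c': 3
  'd': 2
  'e': 2
Maximum frequency: 3

3


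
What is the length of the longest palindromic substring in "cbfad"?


Input: "cbfad"
Checking substrings for palindromes:
  No multi-char palindromic substrings found
Longest palindromic substring: "c" with length 1

1


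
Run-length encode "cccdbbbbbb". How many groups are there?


Input: cccdbbbbbb
Scanning for consecutive runs:
  Group 1: 'c' x 3 (positions 0-2)
  Group 2: 'd' x 1 (positions 3-3)
  Group 3: 'b' x 6 (positions 4-9)
Total groups: 3

3


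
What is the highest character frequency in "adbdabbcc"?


Input: adbdabbcc
Character counts:
  'a': 2
  'b': 3
  'c': 2
  'd': 2
Maximum frequency: 3

3


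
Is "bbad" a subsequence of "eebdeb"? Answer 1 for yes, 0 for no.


Check if "bbad" is a subsequence of "eebdeb"
Greedy scan:
  Position 0 ('e'): no match needed
  Position 1 ('e'): no match needed
  Position 2 ('b'): matches sub[0] = 'b'
  Position 3 ('d'): no match needed
  Position 4 ('e'): no match needed
  Position 5 ('b'): matches sub[1] = 'b'
Only matched 2/4 characters => not a subsequence

0


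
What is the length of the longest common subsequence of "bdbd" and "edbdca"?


LCS of "bdbd" and "edbdca"
DP table:
           e    d    b    d    c    a
      0    0    0    0    0    0    0
  b   0    0    0    1    1    1    1
  d   0    0    1    1    2    2    2
  b   0    0    1    2    2    2    2
  d   0    0    1    2    3    3    3
LCS length = dp[4][6] = 3

3


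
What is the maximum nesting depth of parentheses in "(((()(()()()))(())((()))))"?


Input: "(((()(()()()))(())((()))))"
Tracking depth:
  Position 0 '(': depth becomes 1
  Position 1 '(': depth becomes 2
  Position 2 '(': depth becomes 3
  Position 3 '(': depth becomes 4
  Position 4 ')': depth becomes 3
  Position 5 '(': depth becomes 4
  Position 6 '(': depth becomes 5
  Position 7 ')': depth becomes 4
  Position 8 '(': depth becomes 5
  Position 9 ')': depth becomes 4
  Position 10 '(': depth becomes 5
  Position 11 ')': depth becomes 4
  Position 12 ')': depth becomes 3
  Position 13 ')': depth becomes 2
  Position 14 '(': depth becomes 3
  Position 15 '(': depth becomes 4
  Position 16 ')': depth becomes 3
  Position 17 ')': depth becomes 2
  Position 18 '(': depth becomes 3
  Position 19 '(': depth becomes 4
  Position 20 '(': depth becomes 5
  Position 21 ')': depth becomes 4
  Position 22 ')': depth becomes 3
  Position 23 ')': depth becomes 2
  Position 24 ')': depth becomes 1
  Position 25 ')': depth becomes 0
Maximum depth reached: 5

5


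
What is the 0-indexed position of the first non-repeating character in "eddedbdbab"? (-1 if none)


Input: eddedbdbab
Character frequencies:
  'a': 1
  'b': 3
  'd': 4
  'e': 2
Scanning left to right for freq == 1:
  Position 0 ('e'): freq=2, skip
  Position 1 ('d'): freq=4, skip
  Position 2 ('d'): freq=4, skip
  Position 3 ('e'): freq=2, skip
  Position 4 ('d'): freq=4, skip
  Position 5 ('b'): freq=3, skip
  Position 6 ('d'): freq=4, skip
  Position 7 ('b'): freq=3, skip
  Position 8 ('a'): unique! => answer = 8

8


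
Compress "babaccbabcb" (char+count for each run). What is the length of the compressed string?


Input: babaccbabcb
Runs:
  'b' x 1 => "b1"
  'a' x 1 => "a1"
  'b' x 1 => "b1"
  'a' x 1 => "a1"
  'c' x 2 => "c2"
  'b' x 1 => "b1"
  'a' x 1 => "a1"
  'b' x 1 => "b1"
  'c' x 1 => "c1"
  'b' x 1 => "b1"
Compressed: "b1a1b1a1c2b1a1b1c1b1"
Compressed length: 20

20


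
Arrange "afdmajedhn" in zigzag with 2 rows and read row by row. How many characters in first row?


Zigzag "afdmajedhn" into 2 rows:
Placing characters:
  'a' => row 0
  'f' => row 1
  'd' => row 0
  'm' => row 1
  'a' => row 0
  'j' => row 1
  'e' => row 0
  'd' => row 1
  'h' => row 0
  'n' => row 1
Rows:
  Row 0: "adaeh"
  Row 1: "fmjdn"
First row length: 5

5


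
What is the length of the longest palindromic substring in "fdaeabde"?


Input: "fdaeabde"
Checking substrings for palindromes:
  [2:5] "aea" (len 3) => palindrome
Longest palindromic substring: "aea" with length 3

3


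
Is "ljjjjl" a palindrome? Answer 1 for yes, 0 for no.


Input: ljjjjl
Reversed: ljjjjl
  Compare pos 0 ('l') with pos 5 ('l'): match
  Compare pos 1 ('j') with pos 4 ('j'): match
  Compare pos 2 ('j') with pos 3 ('j'): match
Result: palindrome

1


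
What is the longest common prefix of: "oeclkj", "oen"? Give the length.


Words: oeclkj, oen
  Position 0: all 'o' => match
  Position 1: all 'e' => match
  Position 2: ('c', 'n') => mismatch, stop
LCP = "oe" (length 2)

2


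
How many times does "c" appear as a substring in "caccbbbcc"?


Searching for "c" in "caccbbbcc"
Scanning each position:
  Position 0: "c" => MATCH
  Position 1: "a" => no
  Position 2: "c" => MATCH
  Position 3: "c" => MATCH
  Position 4: "b" => no
  Position 5: "b" => no
  Position 6: "b" => no
  Position 7: "c" => MATCH
  Position 8: "c" => MATCH
Total occurrences: 5

5


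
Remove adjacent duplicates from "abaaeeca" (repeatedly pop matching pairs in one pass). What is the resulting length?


Input: abaaeeca
Stack-based adjacent duplicate removal:
  Read 'a': push. Stack: a
  Read 'b': push. Stack: ab
  Read 'a': push. Stack: aba
  Read 'a': matches stack top 'a' => pop. Stack: ab
  Read 'e': push. Stack: abe
  Read 'e': matches stack top 'e' => pop. Stack: ab
  Read 'c': push. Stack: abc
  Read 'a': push. Stack: abca
Final stack: "abca" (length 4)

4


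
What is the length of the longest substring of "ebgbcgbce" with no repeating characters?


Input: "ebgbcgbce"
Sliding window (track last position of each char):
  Position 0 ('e'): window [0,0] length 1 -- new best
  Position 1 ('b'): window [0,1] length 2 -- new best
  Position 2 ('g'): window [0,2] length 3 -- new best
  Position 3 ('b'): repeat (last at 1), move window start to 2
  Position 3 ('b'): window [2,3] length 2
  Position 4 ('c'): window [2,4] length 3
  Position 5 ('g'): repeat (last at 2), move window start to 3
  Position 5 ('g'): window [3,5] length 3
  Position 6 ('b'): repeat (last at 3), move window start to 4
  Position 6 ('b'): window [4,6] length 3
  Position 7 ('c'): repeat (last at 4), move window start to 5
  Position 7 ('c'): window [5,7] length 3
  Position 8 ('e'): window [5,8] length 4 -- new best
Longest substring with no repeats: "gbce" with length 4

4


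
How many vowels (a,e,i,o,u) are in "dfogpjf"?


Input: dfogpjf
Checking each character:
  'd' at position 0: consonant
  'f' at position 1: consonant
  'o' at position 2: vowel (running total: 1)
  'g' at position 3: consonant
  'p' at position 4: consonant
  'j' at position 5: consonant
  'f' at position 6: consonant
Total vowels: 1

1


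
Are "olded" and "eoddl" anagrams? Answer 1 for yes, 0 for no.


Strings: "olded", "eoddl"
Sorted first:  ddelo
Sorted second: ddelo
Sorted forms match => anagrams

1


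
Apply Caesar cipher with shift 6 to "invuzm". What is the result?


Caesar cipher: shift "invuzm" by 6
  'i' (pos 8) + 6 = pos 14 = 'o'
  'n' (pos 13) + 6 = pos 19 = 't'
  'v' (pos 21) + 6 = pos 1 = 'b'
  'u' (pos 20) + 6 = pos 0 = 'a'
  'z' (pos 25) + 6 = pos 5 = 'f'
  'm' (pos 12) + 6 = pos 18 = 's'
Result: otbafs

otbafs


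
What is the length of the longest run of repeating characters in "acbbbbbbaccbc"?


Input: "acbbbbbbaccbc"
Scanning for longest run:
  Position 1 ('c'): new char, reset run to 1
  Position 2 ('b'): new char, reset run to 1
  Position 3 ('b'): continues run of 'b', length=2
  Position 4 ('b'): continues run of 'b', length=3
  Position 5 ('b'): continues run of 'b', length=4
  Position 6 ('b'): continues run of 'b', length=5
  Position 7 ('b'): continues run of 'b', length=6
  Position 8 ('a'): new char, reset run to 1
  Position 9 ('c'): new char, reset run to 1
  Position 10 ('c'): continues run of 'c', length=2
  Position 11 ('b'): new char, reset run to 1
  Position 12 ('c'): new char, reset run to 1
Longest run: 'b' with length 6

6


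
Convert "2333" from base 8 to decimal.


Input: "2333" in base 8
Positional expansion:
  Digit '2' (value 2) x 8^3 = 1024
  Digit '3' (value 3) x 8^2 = 192
  Digit '3' (value 3) x 8^1 = 24
  Digit '3' (value 3) x 8^0 = 3
Sum = 1243

1243


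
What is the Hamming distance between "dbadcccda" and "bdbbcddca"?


Comparing "dbadcccda" and "bdbbcddca" position by position:
  Position 0: 'd' vs 'b' => differ
  Position 1: 'b' vs 'd' => differ
  Position 2: 'a' vs 'b' => differ
  Position 3: 'd' vs 'b' => differ
  Position 4: 'c' vs 'c' => same
  Position 5: 'c' vs 'd' => differ
  Position 6: 'c' vs 'd' => differ
  Position 7: 'd' vs 'c' => differ
  Position 8: 'a' vs 'a' => same
Total differences (Hamming distance): 7

7


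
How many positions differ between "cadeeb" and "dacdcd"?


Comparing "cadeeb" and "dacdcd" position by position:
  Position 0: 'c' vs 'd' => DIFFER
  Position 1: 'a' vs 'a' => same
  Position 2: 'd' vs 'c' => DIFFER
  Position 3: 'e' vs 'd' => DIFFER
  Position 4: 'e' vs 'c' => DIFFER
  Position 5: 'b' vs 'd' => DIFFER
Positions that differ: 5

5


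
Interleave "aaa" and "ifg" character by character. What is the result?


Interleaving "aaa" and "ifg":
  Position 0: 'a' from first, 'i' from second => "ai"
  Position 1: 'a' from first, 'f' from second => "af"
  Position 2: 'a' from first, 'g' from second => "ag"
Result: aiafag

aiafag


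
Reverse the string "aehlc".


Input: aehlc
Reading characters right to left:
  Position 4: 'c'
  Position 3: 'l'
  Position 2: 'h'
  Position 1: 'e'
  Position 0: 'a'
Reversed: clhea

clhea


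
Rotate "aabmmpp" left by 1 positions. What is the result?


Input: "aabmmpp", rotate left by 1
First 1 characters: "a"
Remaining characters: "abmmpp"
Concatenate remaining + first: "abmmpp" + "a" = "abmmppa"

abmmppa


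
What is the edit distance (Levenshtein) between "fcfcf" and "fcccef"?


Computing edit distance: "fcfcf" -> "fcccef"
DP table:
           f    c    c    c    e    f
      0    1    2    3    4    5    6
  f   1    0    1    2    3    4    5
  c   2    1    0    1    2    3    4
  f   3    2    1    1    2    3    3
  c   4    3    2    1    1    2    3
  f   5    4    3    2    2    2    2
Edit distance = dp[5][6] = 2

2


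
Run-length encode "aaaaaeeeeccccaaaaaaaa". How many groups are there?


Input: aaaaaeeeeccccaaaaaaaa
Scanning for consecutive runs:
  Group 1: 'a' x 5 (positions 0-4)
  Group 2: 'e' x 4 (positions 5-8)
  Group 3: 'c' x 4 (positions 9-12)
  Group 4: 'a' x 8 (positions 13-20)
Total groups: 4

4


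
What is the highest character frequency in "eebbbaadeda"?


Input: eebbbaadeda
Character counts:
  'a': 3
  'b': 3
  'd': 2
  'e': 3
Maximum frequency: 3

3


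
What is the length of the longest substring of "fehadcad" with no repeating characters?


Input: "fehadcad"
Sliding window (track last position of each char):
  Position 0 ('f'): window [0,0] length 1 -- new best
  Position 1 ('e'): window [0,1] length 2 -- new best
  Position 2 ('h'): window [0,2] length 3 -- new best
  Position 3 ('a'): window [0,3] length 4 -- new best
  Position 4 ('d'): window [0,4] length 5 -- new best
  Position 5 ('c'): window [0,5] length 6 -- new best
  Position 6 ('a'): repeat (last at 3), move window start to 4
  Position 6 ('a'): window [4,6] length 3
  Position 7 ('d'): repeat (last at 4), move window start to 5
  Position 7 ('d'): window [5,7] length 3
Longest substring with no repeats: "fehadc" with length 6

6


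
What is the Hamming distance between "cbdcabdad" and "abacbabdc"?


Comparing "cbdcabdad" and "abacbabdc" position by position:
  Position 0: 'c' vs 'a' => differ
  Position 1: 'b' vs 'b' => same
  Position 2: 'd' vs 'a' => differ
  Position 3: 'c' vs 'c' => same
  Position 4: 'a' vs 'b' => differ
  Position 5: 'b' vs 'a' => differ
  Position 6: 'd' vs 'b' => differ
  Position 7: 'a' vs 'd' => differ
  Position 8: 'd' vs 'c' => differ
Total differences (Hamming distance): 7

7


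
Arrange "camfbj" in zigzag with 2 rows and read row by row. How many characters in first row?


Zigzag "camfbj" into 2 rows:
Placing characters:
  'c' => row 0
  'a' => row 1
  'm' => row 0
  'f' => row 1
  'b' => row 0
  'j' => row 1
Rows:
  Row 0: "cmb"
  Row 1: "afj"
First row length: 3

3


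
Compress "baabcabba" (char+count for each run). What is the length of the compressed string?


Input: baabcabba
Runs:
  'b' x 1 => "b1"
  'a' x 2 => "a2"
  'b' x 1 => "b1"
  'c' x 1 => "c1"
  'a' x 1 => "a1"
  'b' x 2 => "b2"
  'a' x 1 => "a1"
Compressed: "b1a2b1c1a1b2a1"
Compressed length: 14

14


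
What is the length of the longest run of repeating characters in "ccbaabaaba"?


Input: "ccbaabaaba"
Scanning for longest run:
  Position 1 ('c'): continues run of 'c', length=2
  Position 2 ('b'): new char, reset run to 1
  Position 3 ('a'): new char, reset run to 1
  Position 4 ('a'): continues run of 'a', length=2
  Position 5 ('b'): new char, reset run to 1
  Position 6 ('a'): new char, reset run to 1
  Position 7 ('a'): continues run of 'a', length=2
  Position 8 ('b'): new char, reset run to 1
  Position 9 ('a'): new char, reset run to 1
Longest run: 'c' with length 2

2


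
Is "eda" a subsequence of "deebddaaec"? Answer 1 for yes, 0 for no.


Check if "eda" is a subsequence of "deebddaaec"
Greedy scan:
  Position 0 ('d'): no match needed
  Position 1 ('e'): matches sub[0] = 'e'
  Position 2 ('e'): no match needed
  Position 3 ('b'): no match needed
  Position 4 ('d'): matches sub[1] = 'd'
  Position 5 ('d'): no match needed
  Position 6 ('a'): matches sub[2] = 'a'
  Position 7 ('a'): no match needed
  Position 8 ('e'): no match needed
  Position 9 ('c'): no match needed
All 3 characters matched => is a subsequence

1


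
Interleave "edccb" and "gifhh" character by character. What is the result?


Interleaving "edccb" and "gifhh":
  Position 0: 'e' from first, 'g' from second => "eg"
  Position 1: 'd' from first, 'i' from second => "di"
  Position 2: 'c' from first, 'f' from second => "cf"
  Position 3: 'c' from first, 'h' from second => "ch"
  Position 4: 'b' from first, 'h' from second => "bh"
Result: egdicfchbh

egdicfchbh


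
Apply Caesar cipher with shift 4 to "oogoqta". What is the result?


Caesar cipher: shift "oogoqta" by 4
  'o' (pos 14) + 4 = pos 18 = 's'
  'o' (pos 14) + 4 = pos 18 = 's'
  'g' (pos 6) + 4 = pos 10 = 'k'
  'o' (pos 14) + 4 = pos 18 = 's'
  'q' (pos 16) + 4 = pos 20 = 'u'
  't' (pos 19) + 4 = pos 23 = 'x'
  'a' (pos 0) + 4 = pos 4 = 'e'
Result: ssksuxe

ssksuxe


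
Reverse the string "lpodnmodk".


Input: lpodnmodk
Reading characters right to left:
  Position 8: 'k'
  Position 7: 'd'
  Position 6: 'o'
  Position 5: 'm'
  Position 4: 'n'
  Position 3: 'd'
  Position 2: 'o'
  Position 1: 'p'
  Position 0: 'l'
Reversed: kdomndopl

kdomndopl


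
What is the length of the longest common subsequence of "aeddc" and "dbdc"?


LCS of "aeddc" and "dbdc"
DP table:
           d    b    d    c
      0    0    0    0    0
  a   0    0    0    0    0
  e   0    0    0    0    0
  d   0    1    1    1    1
  d   0    1    1    2    2
  c   0    1    1    2    3
LCS length = dp[5][4] = 3

3


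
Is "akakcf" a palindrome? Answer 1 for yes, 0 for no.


Input: akakcf
Reversed: fckaka
  Compare pos 0 ('a') with pos 5 ('f'): MISMATCH
  Compare pos 1 ('k') with pos 4 ('c'): MISMATCH
  Compare pos 2 ('a') with pos 3 ('k'): MISMATCH
Result: not a palindrome

0


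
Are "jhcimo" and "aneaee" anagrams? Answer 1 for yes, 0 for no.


Strings: "jhcimo", "aneaee"
Sorted first:  chijmo
Sorted second: aaeeen
Differ at position 0: 'c' vs 'a' => not anagrams

0


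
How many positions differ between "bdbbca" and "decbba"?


Comparing "bdbbca" and "decbba" position by position:
  Position 0: 'b' vs 'd' => DIFFER
  Position 1: 'd' vs 'e' => DIFFER
  Position 2: 'b' vs 'c' => DIFFER
  Position 3: 'b' vs 'b' => same
  Position 4: 'c' vs 'b' => DIFFER
  Position 5: 'a' vs 'a' => same
Positions that differ: 4

4


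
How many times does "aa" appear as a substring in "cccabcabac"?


Searching for "aa" in "cccabcabac"
Scanning each position:
  Position 0: "cc" => no
  Position 1: "cc" => no
  Position 2: "ca" => no
  Position 3: "ab" => no
  Position 4: "bc" => no
  Position 5: "ca" => no
  Position 6: "ab" => no
  Position 7: "ba" => no
  Position 8: "ac" => no
Total occurrences: 0

0


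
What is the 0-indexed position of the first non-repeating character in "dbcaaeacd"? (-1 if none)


Input: dbcaaeacd
Character frequencies:
  'a': 3
  'b': 1
  'c': 2
  'd': 2
  'e': 1
Scanning left to right for freq == 1:
  Position 0 ('d'): freq=2, skip
  Position 1 ('b'): unique! => answer = 1

1


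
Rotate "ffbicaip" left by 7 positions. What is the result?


Input: "ffbicaip", rotate left by 7
First 7 characters: "ffbicai"
Remaining characters: "p"
Concatenate remaining + first: "p" + "ffbicai" = "pffbicai"

pffbicai


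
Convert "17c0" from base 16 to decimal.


Input: "17c0" in base 16
Positional expansion:
  Digit '1' (value 1) x 16^3 = 4096
  Digit '7' (value 7) x 16^2 = 1792
  Digit 'c' (value 12) x 16^1 = 192
  Digit '0' (value 0) x 16^0 = 0
Sum = 6080

6080


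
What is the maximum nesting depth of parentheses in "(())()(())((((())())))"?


Input: "(())()(())((((())())))"
Tracking depth:
  Position 0 '(': depth becomes 1
  Position 1 '(': depth becomes 2
  Position 2 ')': depth becomes 1
  Position 3 ')': depth becomes 0
  Position 4 '(': depth becomes 1
  Position 5 ')': depth becomes 0
  Position 6 '(': depth becomes 1
  Position 7 '(': depth becomes 2
  Position 8 ')': depth becomes 1
  Position 9 ')': depth becomes 0
  Position 10 '(': depth becomes 1
  Position 11 '(': depth becomes 2
  Position 12 '(': depth becomes 3
  Position 13 '(': depth becomes 4
  Position 14 '(': depth becomes 5
  Position 15 ')': depth becomes 4
  Position 16 ')': depth becomes 3
  Position 17 '(': depth becomes 4
  Position 18 ')': depth becomes 3
  Position 19 ')': depth becomes 2
  Position 20 ')': depth becomes 1
  Position 21 ')': depth becomes 0
Maximum depth reached: 5

5


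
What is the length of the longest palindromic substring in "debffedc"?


Input: "debffedc"
Checking substrings for palindromes:
  [3:5] "ff" (len 2) => palindrome
Longest palindromic substring: "ff" with length 2

2


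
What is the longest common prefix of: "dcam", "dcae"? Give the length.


Words: dcam, dcae
  Position 0: all 'd' => match
  Position 1: all 'c' => match
  Position 2: all 'a' => match
  Position 3: ('m', 'e') => mismatch, stop
LCP = "dca" (length 3)

3


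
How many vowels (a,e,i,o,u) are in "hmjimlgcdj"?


Input: hmjimlgcdj
Checking each character:
  'h' at position 0: consonant
  'm' at position 1: consonant
  'j' at position 2: consonant
  'i' at position 3: vowel (running total: 1)
  'm' at position 4: consonant
  'l' at position 5: consonant
  'g' at position 6: consonant
  'c' at position 7: consonant
  'd' at position 8: consonant
  'j' at position 9: consonant
Total vowels: 1

1


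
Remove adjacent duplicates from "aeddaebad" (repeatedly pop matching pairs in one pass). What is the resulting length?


Input: aeddaebad
Stack-based adjacent duplicate removal:
  Read 'a': push. Stack: a
  Read 'e': push. Stack: ae
  Read 'd': push. Stack: aed
  Read 'd': matches stack top 'd' => pop. Stack: ae
  Read 'a': push. Stack: aea
  Read 'e': push. Stack: aeae
  Read 'b': push. Stack: aeaeb
  Read 'a': push. Stack: aeaeba
  Read 'd': push. Stack: aeaebad
Final stack: "aeaebad" (length 7)

7


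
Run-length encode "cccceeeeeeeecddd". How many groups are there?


Input: cccceeeeeeeecddd
Scanning for consecutive runs:
  Group 1: 'c' x 4 (positions 0-3)
  Group 2: 'e' x 8 (positions 4-11)
  Group 3: 'c' x 1 (positions 12-12)
  Group 4: 'd' x 3 (positions 13-15)
Total groups: 4

4


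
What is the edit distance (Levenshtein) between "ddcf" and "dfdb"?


Computing edit distance: "ddcf" -> "dfdb"
DP table:
           d    f    d    b
      0    1    2    3    4
  d   1    0    1    2    3
  d   2    1    1    1    2
  c   3    2    2    2    2
  f   4    3    2    3    3
Edit distance = dp[4][4] = 3

3


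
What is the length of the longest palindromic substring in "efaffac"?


Input: "efaffac"
Checking substrings for palindromes:
  [2:6] "affa" (len 4) => palindrome
  [1:4] "faf" (len 3) => palindrome
  [3:5] "ff" (len 2) => palindrome
Longest palindromic substring: "affa" with length 4

4


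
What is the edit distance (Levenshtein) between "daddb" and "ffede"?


Computing edit distance: "daddb" -> "ffede"
DP table:
           f    f    e    d    e
      0    1    2    3    4    5
  d   1    1    2    3    3    4
  a   2    2    2    3    4    4
  d   3    3    3    3    3    4
  d   4    4    4    4    3    4
  b   5    5    5    5    4    4
Edit distance = dp[5][5] = 4

4


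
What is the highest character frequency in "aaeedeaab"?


Input: aaeedeaab
Character counts:
  'a': 4
  'b': 1
  'd': 1
  'e': 3
Maximum frequency: 4

4


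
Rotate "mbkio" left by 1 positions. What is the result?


Input: "mbkio", rotate left by 1
First 1 characters: "m"
Remaining characters: "bkio"
Concatenate remaining + first: "bkio" + "m" = "bkiom"

bkiom


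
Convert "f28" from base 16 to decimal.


Input: "f28" in base 16
Positional expansion:
  Digit 'f' (value 15) x 16^2 = 3840
  Digit '2' (value 2) x 16^1 = 32
  Digit '8' (value 8) x 16^0 = 8
Sum = 3880

3880


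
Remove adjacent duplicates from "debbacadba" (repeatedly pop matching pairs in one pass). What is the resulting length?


Input: debbacadba
Stack-based adjacent duplicate removal:
  Read 'd': push. Stack: d
  Read 'e': push. Stack: de
  Read 'b': push. Stack: deb
  Read 'b': matches stack top 'b' => pop. Stack: de
  Read 'a': push. Stack: dea
  Read 'c': push. Stack: deac
  Read 'a': push. Stack: deaca
  Read 'd': push. Stack: deacad
  Read 'b': push. Stack: deacadb
  Read 'a': push. Stack: deacadba
Final stack: "deacadba" (length 8)

8


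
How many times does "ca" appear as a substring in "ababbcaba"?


Searching for "ca" in "ababbcaba"
Scanning each position:
  Position 0: "ab" => no
  Position 1: "ba" => no
  Position 2: "ab" => no
  Position 3: "bb" => no
  Position 4: "bc" => no
  Position 5: "ca" => MATCH
  Position 6: "ab" => no
  Position 7: "ba" => no
Total occurrences: 1

1


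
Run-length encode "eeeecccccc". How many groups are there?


Input: eeeecccccc
Scanning for consecutive runs:
  Group 1: 'e' x 4 (positions 0-3)
  Group 2: 'c' x 6 (positions 4-9)
Total groups: 2

2


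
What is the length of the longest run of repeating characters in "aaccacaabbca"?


Input: "aaccacaabbca"
Scanning for longest run:
  Position 1 ('a'): continues run of 'a', length=2
  Position 2 ('c'): new char, reset run to 1
  Position 3 ('c'): continues run of 'c', length=2
  Position 4 ('a'): new char, reset run to 1
  Position 5 ('c'): new char, reset run to 1
  Position 6 ('a'): new char, reset run to 1
  Position 7 ('a'): continues run of 'a', length=2
  Position 8 ('b'): new char, reset run to 1
  Position 9 ('b'): continues run of 'b', length=2
  Position 10 ('c'): new char, reset run to 1
  Position 11 ('a'): new char, reset run to 1
Longest run: 'a' with length 2

2


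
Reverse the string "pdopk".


Input: pdopk
Reading characters right to left:
  Position 4: 'k'
  Position 3: 'p'
  Position 2: 'o'
  Position 1: 'd'
  Position 0: 'p'
Reversed: kpodp

kpodp


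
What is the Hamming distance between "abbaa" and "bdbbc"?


Comparing "abbaa" and "bdbbc" position by position:
  Position 0: 'a' vs 'b' => differ
  Position 1: 'b' vs 'd' => differ
  Position 2: 'b' vs 'b' => same
  Position 3: 'a' vs 'b' => differ
  Position 4: 'a' vs 'c' => differ
Total differences (Hamming distance): 4

4


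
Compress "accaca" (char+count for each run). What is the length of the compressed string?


Input: accaca
Runs:
  'a' x 1 => "a1"
  'c' x 2 => "c2"
  'a' x 1 => "a1"
  'c' x 1 => "c1"
  'a' x 1 => "a1"
Compressed: "a1c2a1c1a1"
Compressed length: 10

10


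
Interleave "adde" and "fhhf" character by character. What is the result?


Interleaving "adde" and "fhhf":
  Position 0: 'a' from first, 'f' from second => "af"
  Position 1: 'd' from first, 'h' from second => "dh"
  Position 2: 'd' from first, 'h' from second => "dh"
  Position 3: 'e' from first, 'f' from second => "ef"
Result: afdhdhef

afdhdhef


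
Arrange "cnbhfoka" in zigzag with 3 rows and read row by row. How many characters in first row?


Zigzag "cnbhfoka" into 3 rows:
Placing characters:
  'c' => row 0
  'n' => row 1
  'b' => row 2
  'h' => row 1
  'f' => row 0
  'o' => row 1
  'k' => row 2
  'a' => row 1
Rows:
  Row 0: "cf"
  Row 1: "nhoa"
  Row 2: "bk"
First row length: 2

2


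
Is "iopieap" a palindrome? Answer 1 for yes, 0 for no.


Input: iopieap
Reversed: paeipoi
  Compare pos 0 ('i') with pos 6 ('p'): MISMATCH
  Compare pos 1 ('o') with pos 5 ('a'): MISMATCH
  Compare pos 2 ('p') with pos 4 ('e'): MISMATCH
Result: not a palindrome

0


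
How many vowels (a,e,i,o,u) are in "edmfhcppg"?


Input: edmfhcppg
Checking each character:
  'e' at position 0: vowel (running total: 1)
  'd' at position 1: consonant
  'm' at position 2: consonant
  'f' at position 3: consonant
  'h' at position 4: consonant
  'c' at position 5: consonant
  'p' at position 6: consonant
  'p' at position 7: consonant
  'g' at position 8: consonant
Total vowels: 1

1


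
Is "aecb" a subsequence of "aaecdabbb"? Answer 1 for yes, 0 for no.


Check if "aecb" is a subsequence of "aaecdabbb"
Greedy scan:
  Position 0 ('a'): matches sub[0] = 'a'
  Position 1 ('a'): no match needed
  Position 2 ('e'): matches sub[1] = 'e'
  Position 3 ('c'): matches sub[2] = 'c'
  Position 4 ('d'): no match needed
  Position 5 ('a'): no match needed
  Position 6 ('b'): matches sub[3] = 'b'
  Position 7 ('b'): no match needed
  Position 8 ('b'): no match needed
All 4 characters matched => is a subsequence

1


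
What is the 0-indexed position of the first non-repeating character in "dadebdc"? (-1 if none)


Input: dadebdc
Character frequencies:
  'a': 1
  'b': 1
  'c': 1
  'd': 3
  'e': 1
Scanning left to right for freq == 1:
  Position 0 ('d'): freq=3, skip
  Position 1 ('a'): unique! => answer = 1

1


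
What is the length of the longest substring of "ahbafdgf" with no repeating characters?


Input: "ahbafdgf"
Sliding window (track last position of each char):
  Position 0 ('a'): window [0,0] length 1 -- new best
  Position 1 ('h'): window [0,1] length 2 -- new best
  Position 2 ('b'): window [0,2] length 3 -- new best
  Position 3 ('a'): repeat (last at 0), move window start to 1
  Position 3 ('a'): window [1,3] length 3
  Position 4 ('f'): window [1,4] length 4 -- new best
  Position 5 ('d'): window [1,5] length 5 -- new best
  Position 6 ('g'): window [1,6] length 6 -- new best
  Position 7 ('f'): repeat (last at 4), move window start to 5
  Position 7 ('f'): window [5,7] length 3
Longest substring with no repeats: "hbafdg" with length 6

6


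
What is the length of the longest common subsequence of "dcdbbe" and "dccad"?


LCS of "dcdbbe" and "dccad"
DP table:
           d    c    c    a    d
      0    0    0    0    0    0
  d   0    1    1    1    1    1
  c   0    1    2    2    2    2
  d   0    1    2    2    2    3
  b   0    1    2    2    2    3
  b   0    1    2    2    2    3
  e   0    1    2    2    2    3
LCS length = dp[6][5] = 3

3


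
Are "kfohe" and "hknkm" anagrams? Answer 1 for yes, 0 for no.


Strings: "kfohe", "hknkm"
Sorted first:  efhko
Sorted second: hkkmn
Differ at position 0: 'e' vs 'h' => not anagrams

0


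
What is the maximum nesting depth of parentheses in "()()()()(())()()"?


Input: "()()()()(())()()"
Tracking depth:
  Position 0 '(': depth becomes 1
  Position 1 ')': depth becomes 0
  Position 2 '(': depth becomes 1
  Position 3 ')': depth becomes 0
  Position 4 '(': depth becomes 1
  Position 5 ')': depth becomes 0
  Position 6 '(': depth becomes 1
  Position 7 ')': depth becomes 0
  Position 8 '(': depth becomes 1
  Position 9 '(': depth becomes 2
  Position 10 ')': depth becomes 1
  Position 11 ')': depth becomes 0
  Position 12 '(': depth becomes 1
  Position 13 ')': depth becomes 0
  Position 14 '(': depth becomes 1
  Position 15 ')': depth becomes 0
Maximum depth reached: 2

2


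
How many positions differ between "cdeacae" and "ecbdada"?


Comparing "cdeacae" and "ecbdada" position by position:
  Position 0: 'c' vs 'e' => DIFFER
  Position 1: 'd' vs 'c' => DIFFER
  Position 2: 'e' vs 'b' => DIFFER
  Position 3: 'a' vs 'd' => DIFFER
  Position 4: 'c' vs 'a' => DIFFER
  Position 5: 'a' vs 'd' => DIFFER
  Position 6: 'e' vs 'a' => DIFFER
Positions that differ: 7

7


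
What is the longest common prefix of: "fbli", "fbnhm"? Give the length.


Words: fbli, fbnhm
  Position 0: all 'f' => match
  Position 1: all 'b' => match
  Position 2: ('l', 'n') => mismatch, stop
LCP = "fb" (length 2)

2


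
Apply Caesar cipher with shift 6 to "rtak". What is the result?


Caesar cipher: shift "rtak" by 6
  'r' (pos 17) + 6 = pos 23 = 'x'
  't' (pos 19) + 6 = pos 25 = 'z'
  'a' (pos 0) + 6 = pos 6 = 'g'
  'k' (pos 10) + 6 = pos 16 = 'q'
Result: xzgq

xzgq


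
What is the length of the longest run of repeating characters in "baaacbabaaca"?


Input: "baaacbabaaca"
Scanning for longest run:
  Position 1 ('a'): new char, reset run to 1
  Position 2 ('a'): continues run of 'a', length=2
  Position 3 ('a'): continues run of 'a', length=3
  Position 4 ('c'): new char, reset run to 1
  Position 5 ('b'): new char, reset run to 1
  Position 6 ('a'): new char, reset run to 1
  Position 7 ('b'): new char, reset run to 1
  Position 8 ('a'): new char, reset run to 1
  Position 9 ('a'): continues run of 'a', length=2
  Position 10 ('c'): new char, reset run to 1
  Position 11 ('a'): new char, reset run to 1
Longest run: 'a' with length 3

3


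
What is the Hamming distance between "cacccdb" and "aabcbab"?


Comparing "cacccdb" and "aabcbab" position by position:
  Position 0: 'c' vs 'a' => differ
  Position 1: 'a' vs 'a' => same
  Position 2: 'c' vs 'b' => differ
  Position 3: 'c' vs 'c' => same
  Position 4: 'c' vs 'b' => differ
  Position 5: 'd' vs 'a' => differ
  Position 6: 'b' vs 'b' => same
Total differences (Hamming distance): 4

4


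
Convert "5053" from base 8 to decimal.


Input: "5053" in base 8
Positional expansion:
  Digit '5' (value 5) x 8^3 = 2560
  Digit '0' (value 0) x 8^2 = 0
  Digit '5' (value 5) x 8^1 = 40
  Digit '3' (value 3) x 8^0 = 3
Sum = 2603

2603


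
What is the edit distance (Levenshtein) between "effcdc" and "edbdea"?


Computing edit distance: "effcdc" -> "edbdea"
DP table:
           e    d    b    d    e    a
      0    1    2    3    4    5    6
  e   1    0    1    2    3    4    5
  f   2    1    1    2    3    4    5
  f   3    2    2    2    3    4    5
  c   4    3    3    3    3    4    5
  d   5    4    3    4    3    4    5
  c   6    5    4    4    4    4    5
Edit distance = dp[6][6] = 5

5


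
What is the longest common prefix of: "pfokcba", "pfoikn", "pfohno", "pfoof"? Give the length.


Words: pfokcba, pfoikn, pfohno, pfoof
  Position 0: all 'p' => match
  Position 1: all 'f' => match
  Position 2: all 'o' => match
  Position 3: ('k', 'i', 'h', 'o') => mismatch, stop
LCP = "pfo" (length 3)

3
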